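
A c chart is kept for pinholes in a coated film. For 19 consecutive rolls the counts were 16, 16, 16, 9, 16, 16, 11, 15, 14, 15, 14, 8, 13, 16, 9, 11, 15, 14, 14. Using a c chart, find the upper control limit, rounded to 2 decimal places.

24.63

c̄ = (16 + 16 + 16 + 9 + 16 + 16 + 11 + 15 + 14 + 15 + 14 + 8 + 13 + 16 + 9 + 11 + 15 + 14 + 14) / 19 = 258 / 19 = 13.5789
UCL = c̄ + 3√c̄ = 13.5789 + 3 × √13.5789 = 13.5789 + 3 × 3.6850 = 24.6338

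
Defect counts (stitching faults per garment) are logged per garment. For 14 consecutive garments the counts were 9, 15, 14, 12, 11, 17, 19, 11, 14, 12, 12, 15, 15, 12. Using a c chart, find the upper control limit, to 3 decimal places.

c̄ = (9 + 15 + 14 + 12 + 11 + 17 + 19 + 11 + 14 + 12 + 12 + 15 + 15 + 12) / 14 = 188 / 14 = 13.4286
UCL = c̄ + 3√c̄ = 13.4286 + 3 × √13.4286 = 13.4286 + 3 × 3.6645 = 24.4221

24.422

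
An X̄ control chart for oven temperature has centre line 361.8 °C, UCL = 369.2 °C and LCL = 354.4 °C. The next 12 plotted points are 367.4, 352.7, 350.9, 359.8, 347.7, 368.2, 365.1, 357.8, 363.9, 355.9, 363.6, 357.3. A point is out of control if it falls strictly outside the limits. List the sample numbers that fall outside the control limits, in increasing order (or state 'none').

Compare each point to [354.4, 369.2]: sample 2 = 352.7 < LCL; sample 3 = 350.9 < LCL; sample 5 = 347.7 < LCL.

2, 3, 5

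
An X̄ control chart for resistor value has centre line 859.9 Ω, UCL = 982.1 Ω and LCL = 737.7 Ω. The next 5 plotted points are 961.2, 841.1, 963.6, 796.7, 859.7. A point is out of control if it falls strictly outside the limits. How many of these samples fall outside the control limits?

All 5 points lie within [737.7, 982.1].

0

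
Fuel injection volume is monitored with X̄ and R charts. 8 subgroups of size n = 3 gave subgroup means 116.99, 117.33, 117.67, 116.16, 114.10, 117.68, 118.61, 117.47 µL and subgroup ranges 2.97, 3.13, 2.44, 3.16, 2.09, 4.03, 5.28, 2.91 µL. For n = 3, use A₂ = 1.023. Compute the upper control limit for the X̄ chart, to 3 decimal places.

120.327

X̄̄ = (116.99 + 117.33 + 117.67 + 116.16 + 114.10 + 117.68 + 118.61 + 117.47) / 8 = 936.0100 / 8 = 117.0012
R̄ = (2.97 + 3.13 + 2.44 + 3.16 + 2.09 + 4.03 + 5.28 + 2.91) / 8 = 26.0100 / 8 = 3.2513
UCL = X̄̄ + A₂·R̄ = 117.0012 + 1.023 × 3.2513 = 120.3273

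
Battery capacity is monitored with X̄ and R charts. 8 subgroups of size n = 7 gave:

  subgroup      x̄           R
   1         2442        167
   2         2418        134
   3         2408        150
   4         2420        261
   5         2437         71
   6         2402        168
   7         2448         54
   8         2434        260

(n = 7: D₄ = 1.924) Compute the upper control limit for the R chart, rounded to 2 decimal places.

304.23

R̄ = (167 + 134 + 150 + 261 + 71 + 168 + 54 + 260) / 8 = 1265.0000 / 8 = 158.1250
UCL_R = D₄·R̄ = 1.924 × 158.1250 = 304.2325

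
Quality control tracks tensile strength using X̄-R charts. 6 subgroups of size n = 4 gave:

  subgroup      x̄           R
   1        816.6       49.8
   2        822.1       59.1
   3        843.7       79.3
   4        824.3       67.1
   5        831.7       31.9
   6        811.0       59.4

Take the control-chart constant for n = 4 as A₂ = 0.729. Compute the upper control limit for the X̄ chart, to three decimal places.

X̄̄ = (816.6 + 822.1 + 843.7 + 824.3 + 831.7 + 811.0) / 6 = 4949.4000 / 6 = 824.9000
R̄ = (49.8 + 59.1 + 79.3 + 67.1 + 31.9 + 59.4) / 6 = 346.6000 / 6 = 57.7667
UCL = X̄̄ + A₂·R̄ = 824.9000 + 0.729 × 57.7667 = 867.0119

867.012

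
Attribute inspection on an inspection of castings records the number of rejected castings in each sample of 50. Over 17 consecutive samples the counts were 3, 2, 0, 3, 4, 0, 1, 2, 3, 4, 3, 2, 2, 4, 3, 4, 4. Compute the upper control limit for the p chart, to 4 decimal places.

0.1458

p̄ = Σdᵢ / (k·n) = 44 / (17 × 50) = 0.05176
UCL = p̄ + 3·√(p̄(1−p̄)/n) = 0.05176 + 3 × √(0.05176×0.94824/50) = 0.05176 + 3 × 0.03133 = 0.14576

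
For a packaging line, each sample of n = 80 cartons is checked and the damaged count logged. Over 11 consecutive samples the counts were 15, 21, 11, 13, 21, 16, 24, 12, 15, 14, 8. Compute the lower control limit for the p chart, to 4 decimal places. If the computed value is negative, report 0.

p̄ = Σdᵢ / (k·n) = 170 / (11 × 80) = 0.19318
LCL = p̄ − 3·√(p̄(1−p̄)/n) = 0.19318 − 3 × 0.04414 = 0.06076

0.0608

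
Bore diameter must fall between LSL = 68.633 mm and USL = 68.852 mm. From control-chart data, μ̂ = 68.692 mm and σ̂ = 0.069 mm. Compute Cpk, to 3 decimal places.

Cpu = (USL − μ̂) / (3σ̂) = (68.852 − 68.692) / (3 × 0.069) = 0.7729; Cpl = (μ̂ − LSL) / (3σ̂) = (68.692 − 68.633) / (3 × 0.069) = 0.2850; Cpk = min(Cpu, Cpl) = 0.2850

0.285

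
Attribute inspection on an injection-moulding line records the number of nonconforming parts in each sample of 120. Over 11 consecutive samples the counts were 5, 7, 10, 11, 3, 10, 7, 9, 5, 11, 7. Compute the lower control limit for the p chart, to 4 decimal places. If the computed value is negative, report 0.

0.0000

p̄ = Σdᵢ / (k·n) = 85 / (11 × 120) = 0.06439
LCL = p̄ − 3·√(p̄(1−p̄)/n) = 0.06439 − 3 × 0.02241 = -0.00283 → 0 (negative, so LCL = 0)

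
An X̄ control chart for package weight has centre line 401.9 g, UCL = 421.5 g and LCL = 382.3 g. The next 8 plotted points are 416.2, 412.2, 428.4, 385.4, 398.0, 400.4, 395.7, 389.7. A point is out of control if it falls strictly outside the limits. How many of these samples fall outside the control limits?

1

Compare each point to [382.3, 421.5]: sample 3 = 428.4 > UCL.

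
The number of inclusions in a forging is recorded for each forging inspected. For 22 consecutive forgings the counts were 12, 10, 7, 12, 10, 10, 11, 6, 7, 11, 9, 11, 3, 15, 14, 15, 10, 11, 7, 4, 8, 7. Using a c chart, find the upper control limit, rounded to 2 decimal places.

18.81

c̄ = (12 + 10 + 7 + 12 + 10 + 10 + 11 + 6 + 7 + 11 + 9 + 11 + 3 + 15 + 14 + 15 + 10 + 11 + 7 + 4 + 8 + 7) / 22 = 210 / 22 = 9.5455
UCL = c̄ + 3√c̄ = 9.5455 + 3 × √9.5455 = 9.5455 + 3 × 3.0896 = 18.8142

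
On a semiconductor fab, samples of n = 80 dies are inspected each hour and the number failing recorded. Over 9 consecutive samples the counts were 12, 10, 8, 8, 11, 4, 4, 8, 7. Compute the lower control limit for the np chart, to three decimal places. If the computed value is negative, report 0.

p̄ = Σdᵢ / (k·n) = 72 / (9 × 80) = 0.10000
LCL = np̄ − 3·√(np̄(1−p̄)) = 8.0000 − 3 × 2.6833 = -0.0498 → 0 (negative, so LCL = 0)

0.000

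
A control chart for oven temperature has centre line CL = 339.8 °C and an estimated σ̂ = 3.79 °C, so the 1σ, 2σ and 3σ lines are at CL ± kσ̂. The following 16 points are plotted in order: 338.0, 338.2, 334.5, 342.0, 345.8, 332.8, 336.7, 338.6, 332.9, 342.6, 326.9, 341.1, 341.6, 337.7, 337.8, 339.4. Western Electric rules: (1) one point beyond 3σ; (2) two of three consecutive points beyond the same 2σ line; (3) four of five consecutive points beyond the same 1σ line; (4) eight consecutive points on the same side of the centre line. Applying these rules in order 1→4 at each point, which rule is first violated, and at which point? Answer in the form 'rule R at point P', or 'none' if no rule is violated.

rule 1 at point 11

Zone of each point (C = within 1σ̂, B = 1σ̂–2σ̂, A = 2σ̂–3σ̂, * = beyond 3σ̂; sign = side of CL): 1:-C, 2:-C, 3:-B, 4:+C, 5:+B, 6:-B, 7:-C, 8:-C, 9:-B, 10:+C, 11:-*, 12:+C, 13:+C, 14:-C, 15:-C, 16:-C
Rule 1 (one point beyond the 3σ limits) is satisfied at point 11.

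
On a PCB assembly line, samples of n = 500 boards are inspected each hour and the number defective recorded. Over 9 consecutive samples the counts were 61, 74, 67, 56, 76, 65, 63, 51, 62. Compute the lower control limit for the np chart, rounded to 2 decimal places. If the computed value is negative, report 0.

p̄ = Σdᵢ / (k·n) = 575 / (9 × 500) = 0.12778
LCL = np̄ − 3·√(np̄(1−p̄)) = 63.8889 − 3 × 7.4649 = 41.4941

41.49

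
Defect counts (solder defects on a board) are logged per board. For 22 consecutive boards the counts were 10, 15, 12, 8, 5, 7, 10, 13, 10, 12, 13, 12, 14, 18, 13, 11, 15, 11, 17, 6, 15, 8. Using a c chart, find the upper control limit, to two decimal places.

21.80

c̄ = (10 + 15 + 12 + 8 + 5 + 7 + 10 + 13 + 10 + 12 + 13 + 12 + 14 + 18 + 13 + 11 + 15 + 11 + 17 + 6 + 15 + 8) / 22 = 255 / 22 = 11.5909
UCL = c̄ + 3√c̄ = 11.5909 + 3 × √11.5909 = 11.5909 + 3 × 3.4045 = 21.8045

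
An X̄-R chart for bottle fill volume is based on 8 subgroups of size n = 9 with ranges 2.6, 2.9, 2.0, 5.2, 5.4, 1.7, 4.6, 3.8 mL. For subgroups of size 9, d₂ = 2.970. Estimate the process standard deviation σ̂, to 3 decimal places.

R̄ = (2.6 + 2.9 + 2.0 + 5.2 + 5.4 + 1.7 + 4.6 + 3.8) / 8 = 3.5250
σ̂ = R̄ / d₂ = 3.5250 / 2.970 = 1.1869

1.187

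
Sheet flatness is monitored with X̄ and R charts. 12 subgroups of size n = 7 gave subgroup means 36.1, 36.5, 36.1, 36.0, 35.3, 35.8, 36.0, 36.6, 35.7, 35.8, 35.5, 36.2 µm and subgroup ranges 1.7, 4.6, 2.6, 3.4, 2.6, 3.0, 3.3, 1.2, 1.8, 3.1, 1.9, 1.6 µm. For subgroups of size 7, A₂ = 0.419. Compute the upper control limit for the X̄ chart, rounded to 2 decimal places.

X̄̄ = (36.1 + 36.5 + 36.1 + 36.0 + 35.3 + 35.8 + 36.0 + 36.6 + 35.7 + 35.8 + 35.5 + 36.2) / 12 = 431.6000 / 12 = 35.9667
R̄ = (1.7 + 4.6 + 2.6 + 3.4 + 2.6 + 3.0 + 3.3 + 1.2 + 1.8 + 3.1 + 1.9 + 1.6) / 12 = 30.8000 / 12 = 2.5667
UCL = X̄̄ + A₂·R̄ = 35.9667 + 0.419 × 2.5667 = 37.0421

37.04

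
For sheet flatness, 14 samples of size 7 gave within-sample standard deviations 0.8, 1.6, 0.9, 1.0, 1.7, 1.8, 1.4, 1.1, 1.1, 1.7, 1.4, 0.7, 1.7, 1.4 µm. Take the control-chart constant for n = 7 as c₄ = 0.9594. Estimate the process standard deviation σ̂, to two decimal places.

1.36

s̄ = (0.8 + 1.6 + 0.9 + 1.0 + 1.7 + 1.8 + 1.4 + 1.1 + 1.1 + 1.7 + 1.4 + 0.7 + 1.7 + 1.4) / 14 = 1.3071
σ̂ = s̄ / c₄ = 1.3071 / 0.9594 = 1.3625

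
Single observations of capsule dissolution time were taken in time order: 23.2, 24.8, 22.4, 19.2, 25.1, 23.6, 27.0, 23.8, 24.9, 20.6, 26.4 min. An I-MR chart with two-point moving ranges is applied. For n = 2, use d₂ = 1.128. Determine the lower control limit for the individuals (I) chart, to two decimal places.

X̄ = (23.2 + 24.8 + 22.4 + 19.2 + 25.1 + 23.6 + 27.0 + 23.8 + 24.9 + 20.6 + 26.4) / 11 = 23.7273
Moving ranges: 1.6, 2.4, 3.2, 5.9, 1.5, 3.4, 3.2, 1.1, 4.3, 5.8; M̄R̄ = 32.4000 / 10 = 3.2400
LCL = X̄ − 3·M̄R̄/d₂ = 23.7273 − 3 × 3.2400 / 1.128 = 15.1103

15.11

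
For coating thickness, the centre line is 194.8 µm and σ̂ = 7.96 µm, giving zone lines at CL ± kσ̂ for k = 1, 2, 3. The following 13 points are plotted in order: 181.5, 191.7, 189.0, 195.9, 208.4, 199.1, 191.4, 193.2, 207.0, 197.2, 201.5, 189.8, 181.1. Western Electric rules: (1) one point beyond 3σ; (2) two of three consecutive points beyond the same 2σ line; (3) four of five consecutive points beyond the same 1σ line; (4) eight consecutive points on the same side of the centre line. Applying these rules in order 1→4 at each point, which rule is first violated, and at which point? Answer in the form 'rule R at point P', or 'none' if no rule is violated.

Zone of each point (C = within 1σ̂, B = 1σ̂–2σ̂, A = 2σ̂–3σ̂, * = beyond 3σ̂; sign = side of CL): 1:-B, 2:-C, 3:-C, 4:+C, 5:+B, 6:+C, 7:-C, 8:-C, 9:+B, 10:+C, 11:+C, 12:-C, 13:-B
No rule fires across all 13 points.

none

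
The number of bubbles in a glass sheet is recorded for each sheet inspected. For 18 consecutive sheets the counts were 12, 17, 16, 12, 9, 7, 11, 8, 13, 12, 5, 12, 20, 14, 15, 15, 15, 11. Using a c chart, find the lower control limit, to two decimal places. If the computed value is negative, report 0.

c̄ = (12 + 17 + 16 + 12 + 9 + 7 + 11 + 8 + 13 + 12 + 5 + 12 + 20 + 14 + 15 + 15 + 15 + 11) / 18 = 224 / 18 = 12.4444
LCL = c̄ − 3√c̄ = 12.4444 − 3 × 3.5277 = 1.8614

1.86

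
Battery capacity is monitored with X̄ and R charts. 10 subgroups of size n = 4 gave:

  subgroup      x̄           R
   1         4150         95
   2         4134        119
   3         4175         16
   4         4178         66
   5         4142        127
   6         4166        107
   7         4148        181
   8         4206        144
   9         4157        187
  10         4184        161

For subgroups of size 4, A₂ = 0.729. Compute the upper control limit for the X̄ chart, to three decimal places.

X̄̄ = (4150 + 4134 + 4175 + 4178 + 4142 + 4166 + 4148 + 4206 + 4157 + 4184) / 10 = 41640.0000 / 10 = 4164.0000
R̄ = (95 + 119 + 16 + 66 + 127 + 107 + 181 + 144 + 187 + 161) / 10 = 1203.0000 / 10 = 120.3000
UCL = X̄̄ + A₂·R̄ = 4164.0000 + 0.729 × 120.3000 = 4251.6987

4251.699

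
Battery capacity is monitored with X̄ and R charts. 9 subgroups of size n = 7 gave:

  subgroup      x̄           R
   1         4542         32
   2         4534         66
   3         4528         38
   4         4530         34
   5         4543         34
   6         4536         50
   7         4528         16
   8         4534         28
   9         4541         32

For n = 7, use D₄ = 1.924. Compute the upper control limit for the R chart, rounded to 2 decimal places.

R̄ = (32 + 66 + 38 + 34 + 34 + 50 + 16 + 28 + 32) / 9 = 330.0000 / 9 = 36.6667
UCL_R = D₄·R̄ = 1.924 × 36.6667 = 70.5467

70.55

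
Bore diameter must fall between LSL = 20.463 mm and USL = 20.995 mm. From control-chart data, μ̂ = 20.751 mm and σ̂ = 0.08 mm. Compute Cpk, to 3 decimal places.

Cpu = (USL − μ̂) / (3σ̂) = (20.995 − 20.751) / (3 × 0.08) = 1.0167; Cpl = (μ̂ − LSL) / (3σ̂) = (20.751 − 20.463) / (3 × 0.08) = 1.2000; Cpk = min(Cpu, Cpl) = 1.0167

1.017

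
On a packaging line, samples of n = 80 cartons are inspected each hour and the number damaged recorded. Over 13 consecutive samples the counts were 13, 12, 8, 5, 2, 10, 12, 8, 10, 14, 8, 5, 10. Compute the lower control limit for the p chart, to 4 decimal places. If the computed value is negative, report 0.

0.0065

p̄ = Σdᵢ / (k·n) = 117 / (13 × 80) = 0.11250
LCL = p̄ − 3·√(p̄(1−p̄)/n) = 0.11250 − 3 × 0.03533 = 0.00652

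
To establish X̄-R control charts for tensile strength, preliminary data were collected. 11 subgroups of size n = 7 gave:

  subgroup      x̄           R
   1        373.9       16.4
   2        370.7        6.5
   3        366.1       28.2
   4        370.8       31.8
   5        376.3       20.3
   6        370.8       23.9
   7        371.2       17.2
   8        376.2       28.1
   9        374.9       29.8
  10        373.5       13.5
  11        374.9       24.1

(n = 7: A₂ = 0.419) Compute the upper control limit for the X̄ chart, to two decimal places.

381.80

X̄̄ = (373.9 + 370.7 + 366.1 + 370.8 + 376.3 + 370.8 + 371.2 + 376.2 + 374.9 + 373.5 + 374.9) / 11 = 4099.3000 / 11 = 372.6636
R̄ = (16.4 + 6.5 + 28.2 + 31.8 + 20.3 + 23.9 + 17.2 + 28.1 + 29.8 + 13.5 + 24.1) / 11 = 239.8000 / 11 = 21.8000
UCL = X̄̄ + A₂·R̄ = 372.6636 + 0.419 × 21.8000 = 381.7978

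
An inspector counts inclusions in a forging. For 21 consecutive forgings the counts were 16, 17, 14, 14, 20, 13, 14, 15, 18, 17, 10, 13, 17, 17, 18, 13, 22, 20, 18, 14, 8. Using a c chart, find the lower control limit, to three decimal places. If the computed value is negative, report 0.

c̄ = (16 + 17 + 14 + 14 + 20 + 13 + 14 + 15 + 18 + 17 + 10 + 13 + 17 + 17 + 18 + 13 + 22 + 20 + 18 + 14 + 8) / 21 = 328 / 21 = 15.6190
LCL = c̄ − 3√c̄ = 15.6190 − 3 × 3.9521 = 3.7628

3.763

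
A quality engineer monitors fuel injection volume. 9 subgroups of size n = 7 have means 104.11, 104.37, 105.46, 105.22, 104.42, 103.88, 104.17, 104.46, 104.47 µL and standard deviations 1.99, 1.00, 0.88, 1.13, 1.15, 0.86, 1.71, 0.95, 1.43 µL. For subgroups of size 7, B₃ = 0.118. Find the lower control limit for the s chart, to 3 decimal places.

0.146

s̄ = (1.99 + 1.00 + 0.88 + 1.13 + 1.15 + 0.86 + 1.71 + 0.95 + 1.43) / 9 = 1.2333
LCL_s = B₃·s̄ = 0.118 × 1.2333 = 0.1455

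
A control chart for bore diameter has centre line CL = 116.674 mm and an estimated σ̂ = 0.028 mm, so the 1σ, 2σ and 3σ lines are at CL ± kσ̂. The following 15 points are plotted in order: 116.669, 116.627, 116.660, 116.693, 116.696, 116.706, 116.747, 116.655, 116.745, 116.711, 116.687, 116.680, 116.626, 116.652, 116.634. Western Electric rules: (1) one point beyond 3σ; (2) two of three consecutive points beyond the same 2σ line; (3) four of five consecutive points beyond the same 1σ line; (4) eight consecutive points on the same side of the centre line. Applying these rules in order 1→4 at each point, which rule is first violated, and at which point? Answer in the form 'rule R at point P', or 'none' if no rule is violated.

rule 2 at point 9

Zone of each point (C = within 1σ̂, B = 1σ̂–2σ̂, A = 2σ̂–3σ̂, * = beyond 3σ̂; sign = side of CL): 1:-C, 2:-B, 3:-C, 4:+C, 5:+C, 6:+B, 7:+A, 8:-C, 9:+A, 10:+B, 11:+C, 12:+C, 13:-B, 14:-C, 15:-B
Rule 2 (two of three consecutive points beyond the same 2σ limit) is satisfied at point 9.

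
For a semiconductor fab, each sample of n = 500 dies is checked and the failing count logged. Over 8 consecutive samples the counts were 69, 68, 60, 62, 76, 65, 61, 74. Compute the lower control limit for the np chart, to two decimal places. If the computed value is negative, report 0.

p̄ = Σdᵢ / (k·n) = 535 / (8 × 500) = 0.13375
LCL = np̄ − 3·√(np̄(1−p̄)) = 66.8750 − 3 × 7.6112 = 44.0414

44.04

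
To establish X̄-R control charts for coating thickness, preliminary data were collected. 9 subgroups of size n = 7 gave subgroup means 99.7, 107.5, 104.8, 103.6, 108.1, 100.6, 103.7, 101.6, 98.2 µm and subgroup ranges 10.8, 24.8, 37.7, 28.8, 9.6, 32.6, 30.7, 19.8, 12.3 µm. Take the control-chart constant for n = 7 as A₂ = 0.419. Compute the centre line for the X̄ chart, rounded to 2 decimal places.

103.09

X̄̄ = (99.7 + 107.5 + 104.8 + 103.6 + 108.1 + 100.6 + 103.7 + 101.6 + 98.2) / 9 = 927.8000 / 9 = 103.0889
CL = X̄̄ = 103.0889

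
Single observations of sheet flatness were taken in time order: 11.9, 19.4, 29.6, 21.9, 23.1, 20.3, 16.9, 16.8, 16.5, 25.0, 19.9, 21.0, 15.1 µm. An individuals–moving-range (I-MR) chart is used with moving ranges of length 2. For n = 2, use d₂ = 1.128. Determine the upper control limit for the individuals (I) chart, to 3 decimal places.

X̄ = (11.9 + 19.4 + 29.6 + 21.9 + 23.1 + 20.3 + 16.9 + 16.8 + 16.5 + 25.0 + 19.9 + 21.0 + 15.1) / 13 = 19.8000
Moving ranges: 7.5, 10.2, 7.7, 1.2, 2.8, 3.4, 0.1, 0.3, 8.5, 5.1, 1.1, 5.9; M̄R̄ = 53.8000 / 12 = 4.4833
UCL = X̄ + 3·M̄R̄/d₂ = 19.8000 + 3 × 4.4833 / 1.128 = 31.7238

31.724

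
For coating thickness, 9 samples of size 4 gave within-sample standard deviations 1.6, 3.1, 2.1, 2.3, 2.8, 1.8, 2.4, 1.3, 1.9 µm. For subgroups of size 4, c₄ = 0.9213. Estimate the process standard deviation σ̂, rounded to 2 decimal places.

2.33

s̄ = (1.6 + 3.1 + 2.1 + 2.3 + 2.8 + 1.8 + 2.4 + 1.3 + 1.9) / 9 = 2.1444
σ̂ = s̄ / c₄ = 2.1444 / 0.9213 = 2.3276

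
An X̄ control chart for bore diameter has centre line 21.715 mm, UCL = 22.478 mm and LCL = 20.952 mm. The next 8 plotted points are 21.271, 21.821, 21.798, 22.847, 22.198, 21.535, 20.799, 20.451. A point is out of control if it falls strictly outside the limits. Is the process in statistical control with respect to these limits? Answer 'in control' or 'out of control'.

Compare each point to [20.952, 22.478]: sample 4 = 22.847 > UCL; sample 7 = 20.799 < LCL; sample 8 = 20.451 < LCL.

out of control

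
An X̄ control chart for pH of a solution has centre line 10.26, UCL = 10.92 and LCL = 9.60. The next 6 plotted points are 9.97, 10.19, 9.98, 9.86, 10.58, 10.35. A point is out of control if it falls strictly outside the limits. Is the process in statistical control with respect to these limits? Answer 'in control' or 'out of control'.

All 6 points lie within [9.60, 10.92].

in control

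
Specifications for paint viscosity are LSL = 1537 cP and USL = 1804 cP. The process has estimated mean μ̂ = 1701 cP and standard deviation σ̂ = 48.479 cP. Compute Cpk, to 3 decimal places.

0.708

Cpu = (USL − μ̂) / (3σ̂) = (1804 − 1701) / (3 × 48.479) = 0.7082; Cpl = (μ̂ − LSL) / (3σ̂) = (1701 − 1537) / (3 × 48.479) = 1.1276; Cpk = min(Cpu, Cpl) = 0.7082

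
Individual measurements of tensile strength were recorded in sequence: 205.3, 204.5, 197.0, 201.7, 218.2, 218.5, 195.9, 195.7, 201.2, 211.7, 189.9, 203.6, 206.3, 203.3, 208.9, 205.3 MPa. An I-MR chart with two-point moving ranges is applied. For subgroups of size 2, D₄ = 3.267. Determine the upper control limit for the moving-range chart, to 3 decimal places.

25.918

Moving ranges: 0.8, 7.5, 4.7, 16.5, 0.3, 22.6, 0.2, 5.5, 10.5, 21.8, 13.7, 2.7, 3.0, 5.6, 3.6; M̄R̄ = 119.0000 / 15 = 7.9333
UCL_MR = D₄·M̄R̄ = 3.267 × 7.9333 = 25.9182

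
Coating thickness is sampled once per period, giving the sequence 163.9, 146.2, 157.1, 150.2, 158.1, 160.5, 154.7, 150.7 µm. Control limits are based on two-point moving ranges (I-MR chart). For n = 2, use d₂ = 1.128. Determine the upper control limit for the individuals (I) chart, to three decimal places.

X̄ = (163.9 + 146.2 + 157.1 + 150.2 + 158.1 + 160.5 + 154.7 + 150.7) / 8 = 155.1750
Moving ranges: 17.7, 10.9, 6.9, 7.9, 2.4, 5.8, 4.0; M̄R̄ = 55.6000 / 7 = 7.9429
UCL = X̄ + 3·M̄R̄/d₂ = 155.1750 + 3 × 7.9429 / 1.128 = 176.2996

176.300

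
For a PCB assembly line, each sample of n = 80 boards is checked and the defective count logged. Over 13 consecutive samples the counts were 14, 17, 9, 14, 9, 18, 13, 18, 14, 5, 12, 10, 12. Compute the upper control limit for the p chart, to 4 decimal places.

0.2812

p̄ = Σdᵢ / (k·n) = 165 / (13 × 80) = 0.15865
UCL = p̄ + 3·√(p̄(1−p̄)/n) = 0.15865 + 3 × √(0.15865×0.84135/80) = 0.15865 + 3 × 0.04085 = 0.28120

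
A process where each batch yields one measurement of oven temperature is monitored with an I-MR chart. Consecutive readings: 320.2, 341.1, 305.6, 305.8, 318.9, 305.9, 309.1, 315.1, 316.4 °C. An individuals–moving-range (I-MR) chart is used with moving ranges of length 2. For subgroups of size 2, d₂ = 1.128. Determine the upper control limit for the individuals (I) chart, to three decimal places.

346.328

X̄ = (320.2 + 341.1 + 305.6 + 305.8 + 318.9 + 305.9 + 309.1 + 315.1 + 316.4) / 9 = 315.3444
Moving ranges: 20.9, 35.5, 0.2, 13.1, 13.0, 3.2, 6.0, 1.3; M̄R̄ = 93.2000 / 8 = 11.6500
UCL = X̄ + 3·M̄R̄/d₂ = 315.3444 + 3 × 11.6500 / 1.128 = 346.3285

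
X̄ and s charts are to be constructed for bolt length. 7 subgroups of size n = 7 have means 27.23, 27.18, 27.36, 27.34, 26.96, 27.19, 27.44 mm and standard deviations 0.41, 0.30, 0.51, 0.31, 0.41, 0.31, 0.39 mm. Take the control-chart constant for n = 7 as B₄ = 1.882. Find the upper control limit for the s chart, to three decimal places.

s̄ = (0.41 + 0.30 + 0.51 + 0.31 + 0.41 + 0.31 + 0.39) / 7 = 0.3771
UCL_s = B₄·s̄ = 1.882 × 0.3771 = 0.7098

0.710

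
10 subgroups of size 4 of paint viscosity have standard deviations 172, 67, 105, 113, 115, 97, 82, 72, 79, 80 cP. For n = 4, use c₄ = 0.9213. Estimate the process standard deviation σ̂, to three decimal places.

106.589

s̄ = (172 + 67 + 105 + 113 + 115 + 97 + 82 + 72 + 79 + 80) / 10 = 98.2000
σ̂ = s̄ / c₄ = 98.2000 / 0.9213 = 106.5885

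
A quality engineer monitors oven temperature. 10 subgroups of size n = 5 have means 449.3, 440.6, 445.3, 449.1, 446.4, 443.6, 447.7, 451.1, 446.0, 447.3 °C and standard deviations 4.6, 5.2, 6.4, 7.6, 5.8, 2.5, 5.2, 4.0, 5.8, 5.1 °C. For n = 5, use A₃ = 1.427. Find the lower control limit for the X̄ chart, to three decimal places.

X̄̄ = (449.3 + 440.6 + 445.3 + 449.1 + 446.4 + 443.6 + 447.7 + 451.1 + 446.0 + 447.3) / 10 = 446.6400
s̄ = (4.6 + 5.2 + 6.4 + 7.6 + 5.8 + 2.5 + 5.2 + 4.0 + 5.8 + 5.1) / 10 = 5.2200
LCL = X̄̄ − A₃·s̄ = 446.6400 − 1.427 × 5.2200 = 439.1911

439.191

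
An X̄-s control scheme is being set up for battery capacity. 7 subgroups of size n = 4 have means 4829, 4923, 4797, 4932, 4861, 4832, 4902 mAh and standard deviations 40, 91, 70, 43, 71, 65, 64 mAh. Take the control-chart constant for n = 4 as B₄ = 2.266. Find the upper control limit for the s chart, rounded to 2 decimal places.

s̄ = (40 + 91 + 70 + 43 + 71 + 65 + 64) / 7 = 63.4286
UCL_s = B₄·s̄ = 2.266 × 63.4286 = 143.7291

143.73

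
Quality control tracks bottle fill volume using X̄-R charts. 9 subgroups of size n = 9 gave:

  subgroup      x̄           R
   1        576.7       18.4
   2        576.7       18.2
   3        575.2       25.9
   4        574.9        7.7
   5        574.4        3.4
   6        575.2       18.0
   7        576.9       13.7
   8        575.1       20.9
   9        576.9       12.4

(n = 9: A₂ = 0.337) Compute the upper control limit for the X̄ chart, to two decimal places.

580.97

X̄̄ = (576.7 + 576.7 + 575.2 + 574.9 + 574.4 + 575.2 + 576.9 + 575.1 + 576.9) / 9 = 5182.0000 / 9 = 575.7778
R̄ = (18.4 + 18.2 + 25.9 + 7.7 + 3.4 + 18.0 + 13.7 + 20.9 + 12.4) / 9 = 138.6000 / 9 = 15.4000
UCL = X̄̄ + A₂·R̄ = 575.7778 + 0.337 × 15.4000 = 580.9676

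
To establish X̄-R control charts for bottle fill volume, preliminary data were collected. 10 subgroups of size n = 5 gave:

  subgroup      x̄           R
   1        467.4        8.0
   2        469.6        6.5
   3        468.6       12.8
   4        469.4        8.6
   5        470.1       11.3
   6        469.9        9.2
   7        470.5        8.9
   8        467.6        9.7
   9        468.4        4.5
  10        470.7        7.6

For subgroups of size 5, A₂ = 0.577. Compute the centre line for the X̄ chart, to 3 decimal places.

469.220

X̄̄ = (467.4 + 469.6 + 468.6 + 469.4 + 470.1 + 469.9 + 470.5 + 467.6 + 468.4 + 470.7) / 10 = 4692.2000 / 10 = 469.2200
CL = X̄̄ = 469.2200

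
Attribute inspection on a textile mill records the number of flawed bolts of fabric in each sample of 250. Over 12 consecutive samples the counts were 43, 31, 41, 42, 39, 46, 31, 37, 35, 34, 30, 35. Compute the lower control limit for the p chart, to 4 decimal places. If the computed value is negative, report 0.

p̄ = Σdᵢ / (k·n) = 444 / (12 × 250) = 0.14800
LCL = p̄ − 3·√(p̄(1−p̄)/n) = 0.14800 − 3 × 0.02246 = 0.08062

0.0806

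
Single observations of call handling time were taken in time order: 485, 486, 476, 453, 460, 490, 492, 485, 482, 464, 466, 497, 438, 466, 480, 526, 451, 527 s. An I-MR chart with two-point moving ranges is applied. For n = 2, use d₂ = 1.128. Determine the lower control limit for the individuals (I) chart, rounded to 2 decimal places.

411.53

X̄ = (485 + 486 + 476 + 453 + 460 + 490 + 492 + 485 + 482 + 464 + 466 + 497 + 438 + 466 + 480 + 526 + 451 + 527) / 18 = 479.1111
Moving ranges: 1, 10, 23, 7, 30, 2, 7, 3, 18, 2, 31, 59, 28, 14, 46, 75, 76; M̄R̄ = 432.0000 / 17 = 25.4118
LCL = X̄ − 3·M̄R̄/d₂ = 479.1111 − 3 × 25.4118 / 1.128 = 411.5266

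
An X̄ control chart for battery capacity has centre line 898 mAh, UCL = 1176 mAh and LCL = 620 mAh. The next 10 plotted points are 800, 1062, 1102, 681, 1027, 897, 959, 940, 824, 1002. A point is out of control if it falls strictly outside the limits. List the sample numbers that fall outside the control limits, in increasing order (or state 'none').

none

All 10 points lie within [620, 1176].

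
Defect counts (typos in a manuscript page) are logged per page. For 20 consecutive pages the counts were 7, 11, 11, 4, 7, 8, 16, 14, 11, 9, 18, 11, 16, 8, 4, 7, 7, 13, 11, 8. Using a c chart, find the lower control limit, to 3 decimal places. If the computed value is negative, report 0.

c̄ = (7 + 11 + 11 + 4 + 7 + 8 + 16 + 14 + 11 + 9 + 18 + 11 + 16 + 8 + 4 + 7 + 7 + 13 + 11 + 8) / 20 = 201 / 20 = 10.0500
LCL = c̄ − 3√c̄ = 10.0500 − 3 × 3.1702 = 0.5395

0.539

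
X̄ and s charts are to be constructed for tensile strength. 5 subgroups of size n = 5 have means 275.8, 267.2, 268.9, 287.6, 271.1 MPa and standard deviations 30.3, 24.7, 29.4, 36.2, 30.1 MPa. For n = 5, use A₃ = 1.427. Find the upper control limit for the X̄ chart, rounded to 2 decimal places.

X̄̄ = (275.8 + 267.2 + 268.9 + 287.6 + 271.1) / 5 = 274.1200
s̄ = (30.3 + 24.7 + 29.4 + 36.2 + 30.1) / 5 = 30.1400
UCL = X̄̄ + A₃·s̄ = 274.1200 + 1.427 × 30.1400 = 317.1298

317.13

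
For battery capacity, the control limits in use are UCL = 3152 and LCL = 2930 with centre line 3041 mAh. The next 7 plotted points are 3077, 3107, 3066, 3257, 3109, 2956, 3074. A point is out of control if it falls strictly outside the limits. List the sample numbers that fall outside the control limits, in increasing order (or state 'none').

Compare each point to [2930, 3152]: sample 4 = 3257 > UCL.

4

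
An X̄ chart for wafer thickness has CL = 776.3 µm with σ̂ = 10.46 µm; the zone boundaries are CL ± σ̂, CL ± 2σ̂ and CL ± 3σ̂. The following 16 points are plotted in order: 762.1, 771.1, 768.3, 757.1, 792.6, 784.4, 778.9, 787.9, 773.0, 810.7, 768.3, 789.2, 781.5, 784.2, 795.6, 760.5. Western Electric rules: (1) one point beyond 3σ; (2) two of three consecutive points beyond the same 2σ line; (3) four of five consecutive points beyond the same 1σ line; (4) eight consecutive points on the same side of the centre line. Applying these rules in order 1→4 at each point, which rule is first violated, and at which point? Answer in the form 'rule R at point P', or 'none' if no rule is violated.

rule 1 at point 10

Zone of each point (C = within 1σ̂, B = 1σ̂–2σ̂, A = 2σ̂–3σ̂, * = beyond 3σ̂; sign = side of CL): 1:-B, 2:-C, 3:-C, 4:-B, 5:+B, 6:+C, 7:+C, 8:+B, 9:-C, 10:+*, 11:-C, 12:+B, 13:+C, 14:+C, 15:+B, 16:-B
Rule 1 (one point beyond the 3σ limits) is satisfied at point 10.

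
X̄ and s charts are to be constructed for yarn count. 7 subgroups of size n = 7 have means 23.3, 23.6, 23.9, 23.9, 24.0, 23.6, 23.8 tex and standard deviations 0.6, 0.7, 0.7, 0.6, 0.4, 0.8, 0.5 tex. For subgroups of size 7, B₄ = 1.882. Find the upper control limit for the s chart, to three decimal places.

s̄ = (0.6 + 0.7 + 0.7 + 0.6 + 0.4 + 0.8 + 0.5) / 7 = 0.6143
UCL_s = B₄·s̄ = 1.882 × 0.6143 = 1.1561

1.156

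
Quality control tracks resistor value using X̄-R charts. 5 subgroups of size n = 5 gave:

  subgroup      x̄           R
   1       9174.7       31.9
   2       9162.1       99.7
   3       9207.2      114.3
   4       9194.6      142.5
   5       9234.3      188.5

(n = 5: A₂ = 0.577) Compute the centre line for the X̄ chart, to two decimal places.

9194.58

X̄̄ = (9174.7 + 9162.1 + 9207.2 + 9194.6 + 9234.3) / 5 = 45972.9000 / 5 = 9194.5800
CL = X̄̄ = 9194.5800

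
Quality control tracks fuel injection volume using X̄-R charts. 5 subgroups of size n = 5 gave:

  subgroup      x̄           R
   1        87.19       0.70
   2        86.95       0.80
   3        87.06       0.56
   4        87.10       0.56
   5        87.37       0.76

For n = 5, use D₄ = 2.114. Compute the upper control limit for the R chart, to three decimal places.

1.429

R̄ = (0.70 + 0.80 + 0.56 + 0.56 + 0.76) / 5 = 3.3800 / 5 = 0.6760
UCL_R = D₄·R̄ = 2.114 × 0.6760 = 1.4291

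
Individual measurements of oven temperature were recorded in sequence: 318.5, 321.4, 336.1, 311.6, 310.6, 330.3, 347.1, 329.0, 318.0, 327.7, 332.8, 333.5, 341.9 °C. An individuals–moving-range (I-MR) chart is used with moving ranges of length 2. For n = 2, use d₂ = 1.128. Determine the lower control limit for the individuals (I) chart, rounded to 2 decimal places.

298.19

X̄ = (318.5 + 321.4 + 336.1 + 311.6 + 310.6 + 330.3 + 347.1 + 329.0 + 318.0 + 327.7 + 332.8 + 333.5 + 341.9) / 13 = 327.5769
Moving ranges: 2.9, 14.7, 24.5, 1.0, 19.7, 16.8, 18.1, 11.0, 9.7, 5.1, 0.7, 8.4; M̄R̄ = 132.6000 / 12 = 11.0500
LCL = X̄ − 3·M̄R̄/d₂ = 327.5769 − 3 × 11.0500 / 1.128 = 298.1886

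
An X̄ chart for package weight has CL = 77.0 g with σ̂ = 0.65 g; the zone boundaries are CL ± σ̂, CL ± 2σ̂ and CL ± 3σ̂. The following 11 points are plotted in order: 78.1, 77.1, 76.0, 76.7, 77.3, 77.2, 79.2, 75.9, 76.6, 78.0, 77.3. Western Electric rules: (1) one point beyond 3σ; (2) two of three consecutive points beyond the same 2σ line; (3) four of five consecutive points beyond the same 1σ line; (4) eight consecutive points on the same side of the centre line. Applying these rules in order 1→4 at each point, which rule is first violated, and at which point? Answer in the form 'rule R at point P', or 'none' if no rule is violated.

Zone of each point (C = within 1σ̂, B = 1σ̂–2σ̂, A = 2σ̂–3σ̂, * = beyond 3σ̂; sign = side of CL): 1:+B, 2:+C, 3:-B, 4:-C, 5:+C, 6:+C, 7:+*, 8:-B, 9:-C, 10:+B, 11:+C
Rule 1 (one point beyond the 3σ limits) is satisfied at point 7.

rule 1 at point 7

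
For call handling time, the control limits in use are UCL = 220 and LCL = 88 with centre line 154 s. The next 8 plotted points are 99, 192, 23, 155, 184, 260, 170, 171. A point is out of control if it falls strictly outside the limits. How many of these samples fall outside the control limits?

Compare each point to [88, 220]: sample 3 = 23 < LCL; sample 6 = 260 > UCL.

2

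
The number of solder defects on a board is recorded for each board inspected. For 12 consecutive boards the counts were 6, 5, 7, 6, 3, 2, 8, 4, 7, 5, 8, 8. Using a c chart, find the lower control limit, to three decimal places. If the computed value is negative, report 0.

0.000

c̄ = (6 + 5 + 7 + 6 + 3 + 2 + 8 + 4 + 7 + 5 + 8 + 8) / 12 = 69 / 12 = 5.7500
LCL = c̄ − 3√c̄ = 5.7500 − 3 × 2.3979 = -1.4437 → 0 (cannot be negative)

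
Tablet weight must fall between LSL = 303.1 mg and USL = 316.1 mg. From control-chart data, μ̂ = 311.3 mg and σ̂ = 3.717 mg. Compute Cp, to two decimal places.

Cp = (USL − LSL) / (6σ̂) = (316.1 − 303.1) / (6 × 3.717) = 13.0000 / 22.3020 = 0.5829

0.58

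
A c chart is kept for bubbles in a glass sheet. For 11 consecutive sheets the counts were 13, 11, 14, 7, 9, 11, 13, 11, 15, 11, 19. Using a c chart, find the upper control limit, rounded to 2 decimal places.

22.65

c̄ = (13 + 11 + 14 + 7 + 9 + 11 + 13 + 11 + 15 + 11 + 19) / 11 = 134 / 11 = 12.1818
UCL = c̄ + 3√c̄ = 12.1818 + 3 × √12.1818 = 12.1818 + 3 × 3.4902 = 22.6526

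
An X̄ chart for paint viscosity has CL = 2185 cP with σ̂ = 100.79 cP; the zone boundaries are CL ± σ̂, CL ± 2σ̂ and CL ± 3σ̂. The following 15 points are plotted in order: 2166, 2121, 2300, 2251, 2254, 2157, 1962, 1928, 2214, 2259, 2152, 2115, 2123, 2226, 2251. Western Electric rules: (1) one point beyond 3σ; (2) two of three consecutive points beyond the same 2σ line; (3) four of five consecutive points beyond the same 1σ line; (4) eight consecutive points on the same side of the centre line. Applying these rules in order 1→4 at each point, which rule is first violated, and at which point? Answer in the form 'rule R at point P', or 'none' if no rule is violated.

Zone of each point (C = within 1σ̂, B = 1σ̂–2σ̂, A = 2σ̂–3σ̂, * = beyond 3σ̂; sign = side of CL): 1:-C, 2:-C, 3:+B, 4:+C, 5:+C, 6:-C, 7:-A, 8:-A, 9:+C, 10:+C, 11:-C, 12:-C, 13:-C, 14:+C, 15:+C
Rule 2 (two of three consecutive points beyond the same 2σ limit) is satisfied at point 8.

rule 2 at point 8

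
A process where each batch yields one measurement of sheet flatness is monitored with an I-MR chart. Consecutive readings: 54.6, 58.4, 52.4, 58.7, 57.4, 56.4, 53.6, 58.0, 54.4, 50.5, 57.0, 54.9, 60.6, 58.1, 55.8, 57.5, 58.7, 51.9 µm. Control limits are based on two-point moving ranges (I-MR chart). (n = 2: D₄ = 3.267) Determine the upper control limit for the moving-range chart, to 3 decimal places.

Moving ranges: 3.8, 6.0, 6.3, 1.3, 1.0, 2.8, 4.4, 3.6, 3.9, 6.5, 2.1, 5.7, 2.5, 2.3, 1.7, 1.2, 6.8; M̄R̄ = 61.9000 / 17 = 3.6412
UCL_MR = D₄·M̄R̄ = 3.267 × 3.6412 = 11.8957

11.896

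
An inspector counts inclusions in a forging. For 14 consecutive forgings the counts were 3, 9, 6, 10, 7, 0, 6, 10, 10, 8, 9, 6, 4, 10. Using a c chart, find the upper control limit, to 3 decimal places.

c̄ = (3 + 9 + 6 + 10 + 7 + 0 + 6 + 10 + 10 + 8 + 9 + 6 + 4 + 10) / 14 = 98 / 14 = 7.0000
UCL = c̄ + 3√c̄ = 7.0000 + 3 × √7.0000 = 7.0000 + 3 × 2.6458 = 14.9373

14.937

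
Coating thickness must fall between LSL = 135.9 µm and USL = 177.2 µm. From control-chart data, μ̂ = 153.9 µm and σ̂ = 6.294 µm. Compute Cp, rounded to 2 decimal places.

1.09

Cp = (USL − LSL) / (6σ̂) = (177.2 − 135.9) / (6 × 6.294) = 41.3000 / 37.7640 = 1.0936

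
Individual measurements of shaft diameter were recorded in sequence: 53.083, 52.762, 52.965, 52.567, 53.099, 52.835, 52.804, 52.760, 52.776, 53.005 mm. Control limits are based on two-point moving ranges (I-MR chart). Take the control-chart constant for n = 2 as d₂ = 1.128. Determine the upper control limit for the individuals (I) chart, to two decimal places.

53.47

X̄ = (53.083 + 52.762 + 52.965 + 52.567 + 53.099 + 52.835 + 52.804 + 52.760 + 52.776 + 53.005) / 10 = 52.8656
Moving ranges: 0.321, 0.203, 0.398, 0.532, 0.264, 0.031, 0.044, 0.016, 0.229; M̄R̄ = 2.0380 / 9 = 0.2264
UCL = X̄ + 3·M̄R̄/d₂ = 52.8656 + 3 × 0.2264 / 1.128 = 53.4678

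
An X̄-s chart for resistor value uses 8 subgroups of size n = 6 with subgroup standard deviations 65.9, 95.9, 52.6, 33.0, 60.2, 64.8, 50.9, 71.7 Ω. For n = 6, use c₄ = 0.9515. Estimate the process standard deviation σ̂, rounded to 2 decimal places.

65.03

s̄ = (65.9 + 95.9 + 52.6 + 33.0 + 60.2 + 64.8 + 50.9 + 71.7) / 8 = 61.8750
σ̂ = s̄ / c₄ = 61.8750 / 0.9515 = 65.0289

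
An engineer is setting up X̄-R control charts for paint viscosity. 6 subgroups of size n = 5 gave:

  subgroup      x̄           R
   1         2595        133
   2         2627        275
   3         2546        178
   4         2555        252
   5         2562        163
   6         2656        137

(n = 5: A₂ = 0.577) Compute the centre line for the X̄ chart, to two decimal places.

2590.17

X̄̄ = (2595 + 2627 + 2546 + 2555 + 2562 + 2656) / 6 = 15541.0000 / 6 = 2590.1667
CL = X̄̄ = 2590.1667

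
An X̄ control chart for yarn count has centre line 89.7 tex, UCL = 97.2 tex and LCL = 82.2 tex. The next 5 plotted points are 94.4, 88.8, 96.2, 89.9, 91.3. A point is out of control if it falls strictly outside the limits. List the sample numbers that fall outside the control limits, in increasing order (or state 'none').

none

All 5 points lie within [82.2, 97.2].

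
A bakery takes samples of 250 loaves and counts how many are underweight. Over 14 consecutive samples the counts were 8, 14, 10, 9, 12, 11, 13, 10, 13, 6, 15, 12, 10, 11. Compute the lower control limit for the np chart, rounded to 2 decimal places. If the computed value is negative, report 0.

p̄ = Σdᵢ / (k·n) = 154 / (14 × 250) = 0.04400
LCL = np̄ − 3·√(np̄(1−p̄)) = 11.0000 − 3 × 3.2428 = 1.2715

1.27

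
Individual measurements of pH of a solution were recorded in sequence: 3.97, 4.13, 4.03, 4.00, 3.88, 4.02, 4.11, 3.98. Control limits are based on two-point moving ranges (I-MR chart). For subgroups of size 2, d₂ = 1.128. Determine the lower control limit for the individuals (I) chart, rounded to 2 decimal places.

3.72

X̄ = (3.97 + 4.13 + 4.03 + 4.00 + 3.88 + 4.02 + 4.11 + 3.98) / 8 = 4.0150
Moving ranges: 0.16, 0.10, 0.03, 0.12, 0.14, 0.09, 0.13; M̄R̄ = 0.7700 / 7 = 0.1100
LCL = X̄ − 3·M̄R̄/d₂ = 4.0150 − 3 × 0.1100 / 1.128 = 3.7224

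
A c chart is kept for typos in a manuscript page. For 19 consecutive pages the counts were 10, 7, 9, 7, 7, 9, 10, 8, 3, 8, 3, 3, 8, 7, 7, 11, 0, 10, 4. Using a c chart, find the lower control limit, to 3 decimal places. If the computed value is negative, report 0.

c̄ = (10 + 7 + 9 + 7 + 7 + 9 + 10 + 8 + 3 + 8 + 3 + 3 + 8 + 7 + 7 + 11 + 0 + 10 + 4) / 19 = 131 / 19 = 6.8947
LCL = c̄ − 3√c̄ = 6.8947 − 3 × 2.6258 = -0.9826 → 0 (cannot be negative)

0.000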